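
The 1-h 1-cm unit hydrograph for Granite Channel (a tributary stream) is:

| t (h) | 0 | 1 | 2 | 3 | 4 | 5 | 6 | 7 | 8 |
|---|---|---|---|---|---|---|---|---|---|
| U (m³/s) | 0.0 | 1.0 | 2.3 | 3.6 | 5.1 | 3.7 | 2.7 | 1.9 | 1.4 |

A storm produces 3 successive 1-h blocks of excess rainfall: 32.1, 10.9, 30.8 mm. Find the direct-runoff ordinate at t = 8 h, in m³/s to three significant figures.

By discrete convolution, Q_j = Σ (P_i / 10 mm) · U_{j−i}.
At t = 8 h (j=8): Q = (32.1/10)·1.4 + (10.9/10)·1.9 + (30.8/10)·2.7 = 14.9 m³/s.

Q ≈ 14.9 m³/s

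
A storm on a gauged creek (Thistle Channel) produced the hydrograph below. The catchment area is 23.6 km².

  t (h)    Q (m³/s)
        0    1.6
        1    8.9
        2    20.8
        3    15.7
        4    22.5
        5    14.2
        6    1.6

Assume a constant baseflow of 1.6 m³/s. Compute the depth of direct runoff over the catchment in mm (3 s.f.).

d ≈ 11.3 mm

Direct runoff: 0.0, 7.3, 19.2, 14.1, 20.9, 12.6, 0.0 m³/s; ΣQ_DR = 74.10 m³/s.
V = ΣQ_DR · Δt = 74.10 × 3600 s = 2.668 × 10^5 m³.
Over A = 23.6 km², depth = V / A = 11.3 mm.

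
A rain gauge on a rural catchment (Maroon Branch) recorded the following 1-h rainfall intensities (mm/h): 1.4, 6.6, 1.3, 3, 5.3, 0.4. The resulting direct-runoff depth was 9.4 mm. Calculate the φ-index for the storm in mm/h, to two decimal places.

φ ≈ 1.83 mm/h

Only the 3 blocks with intensity above φ contribute runoff: 6.6, 3, 5.3 mm/h.
Σ(I−φ)·Δt = d  ⇒  (6.6+3+5.3 − 3φ)·1 = 9.4
φ = (14.90 − 9.4/1) / 3 = 1.83 mm/h.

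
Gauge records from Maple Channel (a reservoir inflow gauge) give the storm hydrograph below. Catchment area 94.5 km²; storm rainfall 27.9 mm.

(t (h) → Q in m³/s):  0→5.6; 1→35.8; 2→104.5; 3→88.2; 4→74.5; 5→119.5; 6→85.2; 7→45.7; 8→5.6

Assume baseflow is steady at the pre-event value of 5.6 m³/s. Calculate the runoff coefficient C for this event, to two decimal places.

ΣQ_DR = 514.2 m³/s; V = ΣQ_DR·Δt = 1.851 × 10^6 m³.
Runoff depth d = V / A = 19.59 mm.
C = d / P = 19.59 / 27.9 = 0.70.

C ≈ 0.70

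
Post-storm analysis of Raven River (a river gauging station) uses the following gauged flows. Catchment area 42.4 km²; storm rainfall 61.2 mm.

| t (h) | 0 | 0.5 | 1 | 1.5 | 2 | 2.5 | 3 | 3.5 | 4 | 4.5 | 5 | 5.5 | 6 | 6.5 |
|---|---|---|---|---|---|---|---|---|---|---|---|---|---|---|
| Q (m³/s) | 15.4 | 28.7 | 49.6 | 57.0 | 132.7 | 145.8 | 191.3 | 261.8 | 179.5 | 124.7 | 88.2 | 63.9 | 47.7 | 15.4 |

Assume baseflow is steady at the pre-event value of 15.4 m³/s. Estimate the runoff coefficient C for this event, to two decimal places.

ΣQ_DR = 1186 m³/s; V = ΣQ_DR·Δt = 2.135 × 10^6 m³.
Runoff depth d = V / A = 50.35 mm.
C = d / P = 50.35 / 61.2 = 0.82.

C ≈ 0.82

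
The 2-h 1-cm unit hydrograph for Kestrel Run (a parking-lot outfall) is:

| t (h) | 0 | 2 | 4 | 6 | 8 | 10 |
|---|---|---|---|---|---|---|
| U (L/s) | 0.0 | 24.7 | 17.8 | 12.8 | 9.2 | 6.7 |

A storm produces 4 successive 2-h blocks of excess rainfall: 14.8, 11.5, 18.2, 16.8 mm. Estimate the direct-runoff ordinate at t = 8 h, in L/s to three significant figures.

By discrete convolution, Q_j = Σ (P_i / 10 mm) · U_{j−i}.
At t = 8 h (j=4): Q = (14.8/10)·9.2 + (11.5/10)·12.8 + (18.2/10)·17.8 + (16.8/10)·24.7 = 102 L/s.

Q ≈ 102 L/s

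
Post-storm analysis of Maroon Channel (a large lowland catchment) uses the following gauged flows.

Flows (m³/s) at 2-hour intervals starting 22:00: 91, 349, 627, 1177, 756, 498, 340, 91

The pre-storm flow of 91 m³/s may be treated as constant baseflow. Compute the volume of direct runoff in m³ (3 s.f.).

V ≈ 2.30 × 10^7 m³

Direct-runoff ordinates (Q − Q_b): 0.0, 258.0, 536.0, 1086.0, 665.0, 407.0, 249.0, 0.0 m³/s.
ΣQ_DR = 3201 m³/s.
With Δt = 2 h = 7200 s, V = ΣQ_DR · Δt = 3201 × 7200 = 2.30 × 10^7 m³.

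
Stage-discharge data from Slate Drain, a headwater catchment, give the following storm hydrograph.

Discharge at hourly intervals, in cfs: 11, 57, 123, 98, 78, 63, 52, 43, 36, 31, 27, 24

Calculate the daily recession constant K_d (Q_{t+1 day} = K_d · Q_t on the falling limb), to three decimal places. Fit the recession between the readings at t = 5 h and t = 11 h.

Between t = 5 h and t = 11 h the flow falls from 63 to 24 cfs over 6×1 h = 6 h.
Per-interval ratio K = (24/63)^(1/6) = 0.8514; K_d = K^(24/1) = 0.021.

K_d ≈ 0.021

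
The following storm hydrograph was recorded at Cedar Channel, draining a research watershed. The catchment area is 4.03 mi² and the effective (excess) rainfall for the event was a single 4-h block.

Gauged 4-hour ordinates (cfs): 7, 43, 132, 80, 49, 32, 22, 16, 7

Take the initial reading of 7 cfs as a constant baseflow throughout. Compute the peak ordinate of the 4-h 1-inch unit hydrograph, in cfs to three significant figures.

U_p ≈ 250 cfs

Direct runoff: 0.0, 36.0, 125.0, 73.0, 42.0, 25.0, 15.0, 9.0, 0.0 cfs; ΣQ_DR = 325.0 cfs, peak = 125.0 cfs.
Runoff depth d = ΣQ_DR·Δt / A = 325.0 × 14400 / (4.03 mi²) = 0.4999 in.
The 1-inch UH is the DRH scaled by (1 in)/d, so U_p = 125.0 × 1/0.4999 = 250 cfs.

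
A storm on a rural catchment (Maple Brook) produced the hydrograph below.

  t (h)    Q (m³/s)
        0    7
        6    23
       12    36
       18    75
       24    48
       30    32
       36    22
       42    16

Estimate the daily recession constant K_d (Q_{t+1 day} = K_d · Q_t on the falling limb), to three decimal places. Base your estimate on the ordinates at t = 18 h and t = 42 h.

Between t = 18 h and t = 42 h the flow falls from 75 to 16 m³/s over 4×6 h = 24 h.
Per-interval ratio K = (16/75)^(1/4) = 0.6796; K_d = K^(24/6) = 0.213.

K_d ≈ 0.213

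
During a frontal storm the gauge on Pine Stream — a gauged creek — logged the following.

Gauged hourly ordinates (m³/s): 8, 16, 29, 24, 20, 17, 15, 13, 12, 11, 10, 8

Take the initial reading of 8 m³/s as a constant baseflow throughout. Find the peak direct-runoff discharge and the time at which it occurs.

Q_p = 21.0 m³/s at t = 2 h

Subtracting baseflow gives direct-runoff ordinates: 0.0, 8.0, 21.0, 16.0, 12.0, 9.0, 7.0, 5.0, 4.0, 3.0, 2.0, 0.0 m³/s.
The maximum is 21.0 m³/s, occurring at the reading for t = 2 h.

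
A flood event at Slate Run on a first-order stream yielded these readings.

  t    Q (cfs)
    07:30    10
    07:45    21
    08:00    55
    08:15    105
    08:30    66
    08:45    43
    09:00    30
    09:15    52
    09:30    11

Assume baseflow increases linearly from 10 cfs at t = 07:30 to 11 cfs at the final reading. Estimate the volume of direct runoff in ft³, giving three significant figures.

V ≈ 2.69 × 10^5 ft³

Direct-runoff ordinates (Q − Q_b): 0.00, 10.88, 44.75, 94.62, 55.50, 32.38, 19.25, 41.12, 0.00 cfs.
ΣQ_DR = 298.5 cfs.
With Δt = 0.25 h = 900 s, V = ΣQ_DR · Δt = 298.5 × 900 = 2.69 × 10^5 ft³.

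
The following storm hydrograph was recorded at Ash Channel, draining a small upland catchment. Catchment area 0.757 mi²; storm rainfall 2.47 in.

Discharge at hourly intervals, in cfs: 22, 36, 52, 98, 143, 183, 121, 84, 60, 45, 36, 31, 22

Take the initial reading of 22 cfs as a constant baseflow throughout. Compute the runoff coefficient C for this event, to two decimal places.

C ≈ 0.54

ΣQ_DR = 647.0 cfs; V = ΣQ_DR·Δt = 2.329 × 10^6 ft³.
Runoff depth d = V / A = 1.324 in.
C = d / P = 1.324 / 2.47 = 0.54.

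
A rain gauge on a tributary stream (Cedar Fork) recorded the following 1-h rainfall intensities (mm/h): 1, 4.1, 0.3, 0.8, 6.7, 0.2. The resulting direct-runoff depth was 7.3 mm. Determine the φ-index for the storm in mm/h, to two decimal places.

φ ≈ 1.75 mm/h

Only the 2 blocks with intensity above φ contribute runoff: 4.1, 6.7 mm/h.
Σ(I−φ)·Δt = d  ⇒  (4.1+6.7 − 2φ)·1 = 7.3
φ = (10.80 − 7.3/1) / 2 = 1.75 mm/h.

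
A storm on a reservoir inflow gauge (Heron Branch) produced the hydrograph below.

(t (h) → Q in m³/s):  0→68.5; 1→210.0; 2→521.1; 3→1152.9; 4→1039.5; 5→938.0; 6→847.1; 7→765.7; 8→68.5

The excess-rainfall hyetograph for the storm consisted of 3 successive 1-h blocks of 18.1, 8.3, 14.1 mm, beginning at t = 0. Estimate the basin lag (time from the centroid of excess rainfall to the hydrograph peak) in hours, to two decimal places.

t_L ≈ 1.60 h

Centroid of excess rainfall: t_c = Σ P_i·t̄_i / ΣP_i = 1.4012 h (block centres at 0.5, 1.5, 2.5 h).
Hydrograph peak occurs at t = 3 h, so basin lag t_L = 3 − 1.4012 = 1.60 h.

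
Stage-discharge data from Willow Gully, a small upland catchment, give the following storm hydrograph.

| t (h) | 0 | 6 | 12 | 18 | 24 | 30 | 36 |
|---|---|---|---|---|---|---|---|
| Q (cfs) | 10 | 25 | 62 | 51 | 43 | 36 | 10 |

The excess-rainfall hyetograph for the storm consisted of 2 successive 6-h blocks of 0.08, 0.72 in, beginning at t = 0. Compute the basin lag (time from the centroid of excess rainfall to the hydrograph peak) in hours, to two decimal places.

t_L ≈ 3.60 h

Centroid of excess rainfall: t_c = Σ P_i·t̄_i / ΣP_i = 8.4000 h (block centres at 3, 9 h).
Hydrograph peak occurs at t = 12 h, so basin lag t_L = 12 − 8.4000 = 3.60 h.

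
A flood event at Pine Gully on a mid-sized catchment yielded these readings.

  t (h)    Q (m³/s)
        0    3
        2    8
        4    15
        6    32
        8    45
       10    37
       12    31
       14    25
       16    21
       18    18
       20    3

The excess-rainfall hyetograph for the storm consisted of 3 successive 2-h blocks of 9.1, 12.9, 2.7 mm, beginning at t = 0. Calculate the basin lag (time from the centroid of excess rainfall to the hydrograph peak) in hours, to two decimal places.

Centroid of excess rainfall: t_c = Σ P_i·t̄_i / ΣP_i = 2.4818 h (block centres at 1, 3, 5 h).
Hydrograph peak occurs at t = 8 h, so basin lag t_L = 8 − 2.4818 = 5.52 h.

t_L ≈ 5.52 h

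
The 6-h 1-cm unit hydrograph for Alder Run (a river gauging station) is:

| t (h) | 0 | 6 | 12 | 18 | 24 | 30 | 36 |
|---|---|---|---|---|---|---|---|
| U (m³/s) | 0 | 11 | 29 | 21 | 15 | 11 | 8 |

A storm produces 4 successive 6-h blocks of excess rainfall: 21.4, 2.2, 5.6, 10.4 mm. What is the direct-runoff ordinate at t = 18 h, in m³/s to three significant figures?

By discrete convolution, Q_j = Σ (P_i / 10 mm) · U_{j−i}.
At t = 18 h (j=3): Q = (21.4/10)·21 + (2.2/10)·29 + (5.6/10)·11 + (10.4/10)·0 = 57.5 m³/s.

Q ≈ 57.5 m³/s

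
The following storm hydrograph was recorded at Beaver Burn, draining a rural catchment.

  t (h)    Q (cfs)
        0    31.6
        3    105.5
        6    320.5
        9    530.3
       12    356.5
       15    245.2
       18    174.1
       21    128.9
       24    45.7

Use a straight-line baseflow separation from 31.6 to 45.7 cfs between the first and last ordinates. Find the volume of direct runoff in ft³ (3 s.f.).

Direct-runoff ordinates (Q − Q_b): 0.00, 72.14, 285.38, 493.41, 317.85, 204.79, 131.93, 84.96, 0.00 cfs.
ΣQ_DR = 1590 cfs.
With Δt = 3 h = 10800 s, V = ΣQ_DR · Δt = 1590 × 10800 = 1.72 × 10^7 ft³.

V ≈ 1.72 × 10^7 ft³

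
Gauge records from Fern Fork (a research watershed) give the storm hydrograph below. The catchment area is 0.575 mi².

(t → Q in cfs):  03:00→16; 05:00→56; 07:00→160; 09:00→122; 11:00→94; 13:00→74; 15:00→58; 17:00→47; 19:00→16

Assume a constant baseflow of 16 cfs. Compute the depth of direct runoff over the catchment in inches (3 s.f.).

Direct runoff: 0.0, 40.0, 144.0, 106.0, 78.0, 58.0, 42.0, 31.0, 0.0 cfs; ΣQ_DR = 499.0 cfs.
V = ΣQ_DR · Δt = 499.0 × 7200 s = 3.593 × 10^6 ft³.
Over A = 0.575 mi², depth = V / A = 2.69 in.

d ≈ 2.69 in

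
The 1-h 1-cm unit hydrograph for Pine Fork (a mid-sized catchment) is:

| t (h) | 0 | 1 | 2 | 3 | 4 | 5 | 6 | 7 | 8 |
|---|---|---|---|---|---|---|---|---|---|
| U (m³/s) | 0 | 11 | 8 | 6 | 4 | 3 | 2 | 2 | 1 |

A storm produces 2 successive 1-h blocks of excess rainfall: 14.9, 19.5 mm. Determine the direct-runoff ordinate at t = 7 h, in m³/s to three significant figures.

Q ≈ 6.88 m³/s

By discrete convolution, Q_j = Σ (P_i / 10 mm) · U_{j−i}.
At t = 7 h (j=7): Q = (14.9/10)·2 + (19.5/10)·2 = 6.88 m³/s.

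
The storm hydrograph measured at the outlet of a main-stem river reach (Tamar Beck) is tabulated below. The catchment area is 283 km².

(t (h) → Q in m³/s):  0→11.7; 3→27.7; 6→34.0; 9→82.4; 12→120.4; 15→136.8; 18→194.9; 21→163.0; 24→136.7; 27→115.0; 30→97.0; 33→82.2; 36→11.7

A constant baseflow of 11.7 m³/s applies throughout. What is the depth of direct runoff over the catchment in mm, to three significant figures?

Direct runoff: 0.0, 16.0, 22.3, 70.7, 108.7, 125.1, 183.2, 151.3, 125.0, 103.3, 85.3, 70.5, 0.0 m³/s; ΣQ_DR = 1061 m³/s.
V = ΣQ_DR · Δt = 1061 × 10800 s = 1.146 × 10^7 m³.
Over A = 283 km², depth = V / A = 40.5 mm.

d ≈ 40.5 mm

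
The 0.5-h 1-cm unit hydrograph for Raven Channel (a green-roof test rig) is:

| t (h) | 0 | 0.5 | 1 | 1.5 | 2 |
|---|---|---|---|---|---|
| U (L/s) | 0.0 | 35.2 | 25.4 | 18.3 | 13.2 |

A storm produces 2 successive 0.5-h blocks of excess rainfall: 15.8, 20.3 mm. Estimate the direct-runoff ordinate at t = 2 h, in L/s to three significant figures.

By discrete convolution, Q_j = Σ (P_i / 10 mm) · U_{j−i}.
At t = 2 h (j=4): Q = (15.8/10)·13.2 + (20.3/10)·18.3 = 58.0 L/s.

Q ≈ 58.0 L/s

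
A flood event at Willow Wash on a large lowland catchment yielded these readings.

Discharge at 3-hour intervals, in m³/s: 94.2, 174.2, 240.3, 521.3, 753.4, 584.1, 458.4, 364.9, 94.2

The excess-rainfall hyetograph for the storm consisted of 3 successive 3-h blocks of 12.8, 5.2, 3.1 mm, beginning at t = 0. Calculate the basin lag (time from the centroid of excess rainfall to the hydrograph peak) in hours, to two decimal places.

t_L ≈ 8.88 h

Centroid of excess rainfall: t_c = Σ P_i·t̄_i / ΣP_i = 3.1209 h (block centres at 1.5, 4.5, 7.5 h).
Hydrograph peak occurs at t = 12 h, so basin lag t_L = 12 − 3.1209 = 8.88 h.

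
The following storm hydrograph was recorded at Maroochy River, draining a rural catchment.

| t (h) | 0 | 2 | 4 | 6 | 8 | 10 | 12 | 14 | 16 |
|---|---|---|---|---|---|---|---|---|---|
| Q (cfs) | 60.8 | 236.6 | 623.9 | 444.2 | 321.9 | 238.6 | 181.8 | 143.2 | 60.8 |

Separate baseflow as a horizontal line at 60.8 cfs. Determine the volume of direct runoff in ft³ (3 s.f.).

V ≈ 1.27 × 10^7 ft³

Direct-runoff ordinates (Q − Q_b): 0.0, 175.8, 563.1, 383.4, 261.1, 177.8, 121.0, 82.4, 0.0 cfs.
ΣQ_DR = 1765 cfs.
With Δt = 2 h = 7200 s, V = ΣQ_DR · Δt = 1765 × 7200 = 1.27 × 10^7 ft³.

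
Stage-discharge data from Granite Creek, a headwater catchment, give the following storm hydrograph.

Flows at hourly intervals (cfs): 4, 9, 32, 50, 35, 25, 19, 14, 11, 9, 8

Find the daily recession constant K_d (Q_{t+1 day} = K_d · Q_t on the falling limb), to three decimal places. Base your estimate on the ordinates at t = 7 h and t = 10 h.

K_d ≈ 0.011

Between t = 7 h and t = 10 h the flow falls from 14 to 8 cfs over 3×1 h = 3 h.
Per-interval ratio K = (8/14)^(1/3) = 0.8298; K_d = K^(24/1) = 0.011.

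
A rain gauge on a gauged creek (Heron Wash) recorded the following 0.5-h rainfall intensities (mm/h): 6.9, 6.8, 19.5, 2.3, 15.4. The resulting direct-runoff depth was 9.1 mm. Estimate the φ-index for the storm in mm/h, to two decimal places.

φ ≈ 8.35 mm/h

Only the 2 blocks with intensity above φ contribute runoff: 19.5, 15.4 mm/h.
Σ(I−φ)·Δt = d  ⇒  (19.5+15.4 − 2φ)·0.5 = 9.1
φ = (34.90 − 9.1/0.5) / 2 = 8.35 mm/h.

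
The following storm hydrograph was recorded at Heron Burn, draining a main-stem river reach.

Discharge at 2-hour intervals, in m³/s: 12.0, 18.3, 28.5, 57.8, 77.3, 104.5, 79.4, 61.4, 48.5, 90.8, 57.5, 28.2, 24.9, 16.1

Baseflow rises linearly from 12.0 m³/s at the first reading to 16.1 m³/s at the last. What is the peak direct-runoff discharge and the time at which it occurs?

Subtracting baseflow gives direct-runoff ordinates: 0.00, 5.98, 15.87, 44.85, 64.04, 90.92, 65.51, 47.19, 33.98, 75.96, 42.35, 12.73, 9.12, 0.00 m³/s.
The maximum is 90.92 m³/s, occurring at the reading for t = 10 h.

Q_p = 90.92 m³/s at t = 10 h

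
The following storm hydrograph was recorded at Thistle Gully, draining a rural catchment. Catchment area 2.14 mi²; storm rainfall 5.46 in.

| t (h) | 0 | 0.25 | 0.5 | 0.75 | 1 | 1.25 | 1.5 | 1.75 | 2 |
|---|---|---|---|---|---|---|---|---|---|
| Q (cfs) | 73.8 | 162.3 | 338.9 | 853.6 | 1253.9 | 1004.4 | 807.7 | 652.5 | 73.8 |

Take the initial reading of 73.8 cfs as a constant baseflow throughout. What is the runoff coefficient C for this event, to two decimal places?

C ≈ 0.15

ΣQ_DR = 4557 cfs; V = ΣQ_DR·Δt = 4.101 × 10^6 ft³.
Runoff depth d = V / A = 0.8249 in.
C = d / P = 0.8249 / 5.46 = 0.15.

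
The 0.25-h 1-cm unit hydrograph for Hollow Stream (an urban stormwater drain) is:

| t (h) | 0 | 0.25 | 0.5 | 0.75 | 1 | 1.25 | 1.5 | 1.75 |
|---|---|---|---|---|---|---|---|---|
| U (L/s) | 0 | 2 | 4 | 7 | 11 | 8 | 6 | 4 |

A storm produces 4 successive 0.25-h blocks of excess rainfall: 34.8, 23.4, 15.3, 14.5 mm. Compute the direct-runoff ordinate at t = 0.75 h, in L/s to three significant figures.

Q ≈ 36.8 L/s

By discrete convolution, Q_j = Σ (P_i / 10 mm) · U_{j−i}.
At t = 0.75 h (j=3): Q = (34.8/10)·7 + (23.4/10)·4 + (15.3/10)·2 + (14.5/10)·0 = 36.8 L/s.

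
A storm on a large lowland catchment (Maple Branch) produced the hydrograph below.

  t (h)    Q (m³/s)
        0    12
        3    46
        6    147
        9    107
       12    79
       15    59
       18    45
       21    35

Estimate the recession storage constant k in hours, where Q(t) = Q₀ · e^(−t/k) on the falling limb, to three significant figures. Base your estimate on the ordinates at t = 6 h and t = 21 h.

k ≈ 10.5 h

On the falling limb, Q drops from 147 to 35 m³/s between t = 6 h and t = 21 h (Δt = 15 h).
k = −Δt / ln(Q₂/Q₁) = −15 / ln(35/147) = 10.5 h.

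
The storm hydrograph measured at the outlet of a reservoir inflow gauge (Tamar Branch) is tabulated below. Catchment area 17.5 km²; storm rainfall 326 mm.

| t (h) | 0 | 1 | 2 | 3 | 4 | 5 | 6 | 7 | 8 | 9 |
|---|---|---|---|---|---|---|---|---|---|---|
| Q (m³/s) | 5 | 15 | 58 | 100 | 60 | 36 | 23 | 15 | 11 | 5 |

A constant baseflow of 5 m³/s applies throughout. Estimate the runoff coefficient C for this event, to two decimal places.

ΣQ_DR = 278.0 m³/s; V = ΣQ_DR·Δt = 1.001 × 10^6 m³.
Runoff depth d = V / A = 57.19 mm.
C = d / P = 57.19 / 326 = 0.18.

C ≈ 0.18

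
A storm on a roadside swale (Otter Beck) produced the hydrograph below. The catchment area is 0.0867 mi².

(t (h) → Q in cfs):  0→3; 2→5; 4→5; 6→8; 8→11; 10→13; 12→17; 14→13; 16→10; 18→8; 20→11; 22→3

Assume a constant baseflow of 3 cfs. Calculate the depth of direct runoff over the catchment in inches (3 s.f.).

d ≈ 2.54 in

Direct runoff: 0.0, 2.0, 2.0, 5.0, 8.0, 10.0, 14.0, 10.0, 7.0, 5.0, 8.0, 0.0 cfs; ΣQ_DR = 71.00 cfs.
V = ΣQ_DR · Δt = 71.00 × 7200 s = 5.112 × 10^5 ft³.
Over A = 0.0867 mi², depth = V / A = 2.54 in.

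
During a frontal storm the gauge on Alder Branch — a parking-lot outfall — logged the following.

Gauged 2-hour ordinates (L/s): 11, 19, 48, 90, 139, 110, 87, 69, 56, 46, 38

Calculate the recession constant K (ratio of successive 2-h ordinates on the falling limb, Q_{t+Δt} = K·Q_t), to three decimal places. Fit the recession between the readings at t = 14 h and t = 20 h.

Using the recession-limb readings at t = 14 h and t = 20 h: Q falls from 69 to 38 L/s over 3 intervals.
K = (Q₂/Q₁)^(1/3) = (38/69)^(1/3) = 0.820.

K ≈ 0.820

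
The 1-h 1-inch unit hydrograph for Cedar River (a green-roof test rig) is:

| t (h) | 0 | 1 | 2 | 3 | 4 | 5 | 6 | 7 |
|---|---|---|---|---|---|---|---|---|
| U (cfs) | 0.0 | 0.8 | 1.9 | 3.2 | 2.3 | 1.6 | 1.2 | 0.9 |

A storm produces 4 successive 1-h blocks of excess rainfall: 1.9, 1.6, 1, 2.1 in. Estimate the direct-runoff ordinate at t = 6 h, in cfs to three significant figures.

Q ≈ 13.9 cfs

By discrete convolution, Q_j = Σ (P_i / 1 in) · U_{j−i}.
At t = 6 h (j=6): Q = (1.9/1)·1.2 + (1.6/1)·1.6 + (1/1)·2.3 + (2.1/1)·3.2 = 13.9 cfs.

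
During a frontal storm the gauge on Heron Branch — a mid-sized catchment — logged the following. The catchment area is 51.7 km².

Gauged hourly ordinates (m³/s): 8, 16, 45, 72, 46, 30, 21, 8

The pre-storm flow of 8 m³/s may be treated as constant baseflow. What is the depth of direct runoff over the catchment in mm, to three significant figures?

Direct runoff: 0.0, 8.0, 37.0, 64.0, 38.0, 22.0, 13.0, 0.0 m³/s; ΣQ_DR = 182.0 m³/s.
V = ΣQ_DR · Δt = 182.0 × 3600 s = 6.552 × 10^5 m³.
Over A = 51.7 km², depth = V / A = 12.7 mm.

d ≈ 12.7 mm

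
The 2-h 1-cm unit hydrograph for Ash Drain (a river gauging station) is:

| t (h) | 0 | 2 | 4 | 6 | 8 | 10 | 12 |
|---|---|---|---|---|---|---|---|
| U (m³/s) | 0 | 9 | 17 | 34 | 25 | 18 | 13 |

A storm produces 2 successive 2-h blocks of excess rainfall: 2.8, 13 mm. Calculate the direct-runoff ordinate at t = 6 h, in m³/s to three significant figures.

By discrete convolution, Q_j = Σ (P_i / 10 mm) · U_{j−i}.
At t = 6 h (j=3): Q = (2.8/10)·34 + (13/10)·17 = 31.6 m³/s.

Q ≈ 31.6 m³/s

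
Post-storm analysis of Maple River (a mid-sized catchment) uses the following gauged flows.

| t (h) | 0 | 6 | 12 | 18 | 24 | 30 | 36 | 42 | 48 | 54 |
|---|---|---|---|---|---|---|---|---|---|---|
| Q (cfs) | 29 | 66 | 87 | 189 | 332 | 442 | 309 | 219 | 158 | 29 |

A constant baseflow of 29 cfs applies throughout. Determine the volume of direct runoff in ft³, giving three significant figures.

Direct-runoff ordinates (Q − Q_b): 0.0, 37.0, 58.0, 160.0, 303.0, 413.0, 280.0, 190.0, 129.0, 0.0 cfs.
ΣQ_DR = 1570 cfs.
With Δt = 6 h = 21600 s, V = ΣQ_DR · Δt = 1570 × 21600 = 3.39 × 10^7 ft³.

V ≈ 3.39 × 10^7 ft³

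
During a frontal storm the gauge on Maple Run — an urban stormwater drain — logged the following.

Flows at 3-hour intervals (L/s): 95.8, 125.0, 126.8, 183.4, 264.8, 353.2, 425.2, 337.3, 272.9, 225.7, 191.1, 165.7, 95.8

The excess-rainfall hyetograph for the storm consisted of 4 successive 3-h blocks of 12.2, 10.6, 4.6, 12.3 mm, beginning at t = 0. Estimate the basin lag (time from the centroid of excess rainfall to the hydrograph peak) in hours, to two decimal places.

t_L ≈ 12.22 h

Centroid of excess rainfall: t_c = Σ P_i·t̄_i / ΣP_i = 5.7846 h (block centres at 1.5, 4.5, 7.5, 10.5 h).
Hydrograph peak occurs at t = 18 h, so basin lag t_L = 18 − 5.7846 = 12.22 h.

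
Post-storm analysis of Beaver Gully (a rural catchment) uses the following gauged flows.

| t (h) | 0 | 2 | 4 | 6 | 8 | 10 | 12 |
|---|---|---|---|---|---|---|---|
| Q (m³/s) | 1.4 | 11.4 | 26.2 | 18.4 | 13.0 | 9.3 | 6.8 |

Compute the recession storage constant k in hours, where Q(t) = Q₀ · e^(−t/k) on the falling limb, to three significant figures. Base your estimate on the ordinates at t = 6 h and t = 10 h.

k ≈ 5.86 h

On the falling limb, Q drops from 18.4 to 9.3 m³/s between t = 6 h and t = 10 h (Δt = 4 h).
k = −Δt / ln(Q₂/Q₁) = −4 / ln(9.3/18.4) = 5.86 h.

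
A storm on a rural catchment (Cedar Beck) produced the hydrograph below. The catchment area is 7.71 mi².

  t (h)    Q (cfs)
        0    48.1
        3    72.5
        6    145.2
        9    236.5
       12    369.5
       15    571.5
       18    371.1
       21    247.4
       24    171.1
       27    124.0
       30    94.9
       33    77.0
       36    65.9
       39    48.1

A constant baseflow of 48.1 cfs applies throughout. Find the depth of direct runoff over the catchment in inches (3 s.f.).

Direct runoff: 0.0, 24.4, 97.1, 188.4, 321.4, 523.4, 323.0, 199.3, 123.0, 75.9, 46.8, 28.9, 17.8, 0.0 cfs; ΣQ_DR = 1969 cfs.
V = ΣQ_DR · Δt = 1969 × 10800 s = 2.127 × 10^7 ft³.
Over A = 7.71 mi², depth = V / A = 1.19 in.

d ≈ 1.19 in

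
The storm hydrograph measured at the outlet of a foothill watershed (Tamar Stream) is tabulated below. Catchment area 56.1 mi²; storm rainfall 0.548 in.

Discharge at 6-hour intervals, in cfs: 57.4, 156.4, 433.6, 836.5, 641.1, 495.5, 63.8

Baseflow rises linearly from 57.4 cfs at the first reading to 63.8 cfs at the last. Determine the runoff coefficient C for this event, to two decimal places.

ΣQ_DR = 2260 cfs; V = ΣQ_DR·Δt = 4.882 × 10^7 ft³.
Runoff depth d = V / A = 0.3746 in.
C = d / P = 0.3746 / 0.548 = 0.68.

C ≈ 0.68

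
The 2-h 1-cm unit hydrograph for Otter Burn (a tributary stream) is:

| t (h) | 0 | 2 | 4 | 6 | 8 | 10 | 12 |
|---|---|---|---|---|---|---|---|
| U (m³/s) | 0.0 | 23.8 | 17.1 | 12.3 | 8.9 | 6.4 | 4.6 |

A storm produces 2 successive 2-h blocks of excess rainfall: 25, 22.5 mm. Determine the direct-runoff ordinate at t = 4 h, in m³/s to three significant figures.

By discrete convolution, Q_j = Σ (P_i / 10 mm) · U_{j−i}.
At t = 4 h (j=2): Q = (25/10)·17.1 + (22.5/10)·23.8 = 96.3 m³/s.

Q ≈ 96.3 m³/s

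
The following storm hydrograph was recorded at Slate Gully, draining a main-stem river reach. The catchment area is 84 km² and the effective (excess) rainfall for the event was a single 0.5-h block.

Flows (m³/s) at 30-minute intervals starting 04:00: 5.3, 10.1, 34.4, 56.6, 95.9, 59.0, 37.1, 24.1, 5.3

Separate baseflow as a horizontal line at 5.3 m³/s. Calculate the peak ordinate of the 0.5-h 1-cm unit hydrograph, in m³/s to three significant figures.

U_p ≈ 151 m³/s

Direct runoff: 0.0, 4.8, 29.1, 51.3, 90.6, 53.7, 31.8, 18.8, 0.0 m³/s; ΣQ_DR = 280.1 m³/s, peak = 90.6 m³/s.
Runoff depth d = ΣQ_DR·Δt / A = 280.1 × 1800 / (84 km²) = 6.002 mm.
The 1-cm UH is the DRH scaled by (10 mm)/d, so U_p = 90.6 × 10/6.002 = 151 m³/s.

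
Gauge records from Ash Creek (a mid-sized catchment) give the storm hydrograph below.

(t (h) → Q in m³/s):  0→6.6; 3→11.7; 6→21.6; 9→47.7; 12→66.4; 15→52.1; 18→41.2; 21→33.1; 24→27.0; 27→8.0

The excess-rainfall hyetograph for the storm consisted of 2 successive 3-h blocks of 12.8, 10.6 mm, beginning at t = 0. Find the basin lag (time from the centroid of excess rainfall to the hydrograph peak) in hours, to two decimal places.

t_L ≈ 9.14 h

Centroid of excess rainfall: t_c = Σ P_i·t̄_i / ΣP_i = 2.8590 h (block centres at 1.5, 4.5 h).
Hydrograph peak occurs at t = 12 h, so basin lag t_L = 12 − 2.8590 = 9.14 h.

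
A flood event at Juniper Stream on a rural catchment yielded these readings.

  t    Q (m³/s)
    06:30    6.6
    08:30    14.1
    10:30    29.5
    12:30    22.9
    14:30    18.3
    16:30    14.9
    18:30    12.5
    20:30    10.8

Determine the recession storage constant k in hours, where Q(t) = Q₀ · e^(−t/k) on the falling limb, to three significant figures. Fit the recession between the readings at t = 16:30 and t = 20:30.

k ≈ 12.4 h

On the falling limb, Q drops from 14.9 to 10.8 m³/s between t = 16:30 and t = 20:30 (Δt = 4 h).
k = −Δt / ln(Q₂/Q₁) = −4 / ln(10.8/14.9) = 12.4 h.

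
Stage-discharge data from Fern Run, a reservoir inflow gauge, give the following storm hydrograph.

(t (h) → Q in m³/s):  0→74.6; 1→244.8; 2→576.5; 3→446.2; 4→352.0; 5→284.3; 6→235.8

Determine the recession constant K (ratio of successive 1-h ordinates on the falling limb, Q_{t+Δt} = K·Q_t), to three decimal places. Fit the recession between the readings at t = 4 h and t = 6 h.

K ≈ 0.818

Using the recession-limb readings at t = 4 h and t = 6 h: Q falls from 352.0 to 235.8 m³/s over 2 intervals.
K = (Q₂/Q₁)^(1/2) = (235.8/352.0)^(1/2) = 0.818.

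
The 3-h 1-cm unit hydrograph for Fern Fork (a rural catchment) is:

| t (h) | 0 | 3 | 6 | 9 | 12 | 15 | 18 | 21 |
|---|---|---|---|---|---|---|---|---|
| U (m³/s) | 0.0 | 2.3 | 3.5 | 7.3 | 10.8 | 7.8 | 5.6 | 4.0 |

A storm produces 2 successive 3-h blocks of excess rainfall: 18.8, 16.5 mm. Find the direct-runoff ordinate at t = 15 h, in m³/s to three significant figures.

Q ≈ 32.5 m³/s

By discrete convolution, Q_j = Σ (P_i / 10 mm) · U_{j−i}.
At t = 15 h (j=5): Q = (18.8/10)·7.8 + (16.5/10)·10.8 = 32.5 m³/s.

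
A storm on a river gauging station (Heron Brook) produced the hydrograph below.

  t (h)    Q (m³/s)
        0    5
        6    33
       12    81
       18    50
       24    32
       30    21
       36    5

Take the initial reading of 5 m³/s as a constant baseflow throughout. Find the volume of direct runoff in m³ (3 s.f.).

V ≈ 4.15 × 10^6 m³

Direct-runoff ordinates (Q − Q_b): 0.0, 28.0, 76.0, 45.0, 27.0, 16.0, 0.0 m³/s.
ΣQ_DR = 192.0 m³/s.
With Δt = 6 h = 21600 s, V = ΣQ_DR · Δt = 192.0 × 21600 = 4.15 × 10^6 m³.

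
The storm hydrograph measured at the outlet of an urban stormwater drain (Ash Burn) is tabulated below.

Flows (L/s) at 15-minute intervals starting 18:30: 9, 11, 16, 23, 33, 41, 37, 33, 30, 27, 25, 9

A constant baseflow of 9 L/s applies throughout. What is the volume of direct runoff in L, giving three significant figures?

V ≈ 1.67 × 10^5 L

Direct-runoff ordinates (Q − Q_b): 0.0, 2.0, 7.0, 14.0, 24.0, 32.0, 28.0, 24.0, 21.0, 18.0, 16.0, 0.0 L/s.
ΣQ_DR = 186.0 L/s.
With Δt = 0.25 h = 900 s, V = ΣQ_DR · Δt = 186.0 × 900 = 1.67 × 10^5 L.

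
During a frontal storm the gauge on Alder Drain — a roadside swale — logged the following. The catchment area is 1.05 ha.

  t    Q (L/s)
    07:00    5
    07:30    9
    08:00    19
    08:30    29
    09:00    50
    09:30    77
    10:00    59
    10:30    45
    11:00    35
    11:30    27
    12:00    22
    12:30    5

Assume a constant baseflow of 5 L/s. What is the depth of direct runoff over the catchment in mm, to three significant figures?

d ≈ 55.2 mm

Direct runoff: 0.0, 4.0, 14.0, 24.0, 45.0, 72.0, 54.0, 40.0, 30.0, 22.0, 17.0, 0.0 L/s; ΣQ_DR = 322.0 L/s.
V = ΣQ_DR · Δt = 322.0 × 1800 s = 5.796 × 10^5 L.
Over A = 1.05 ha, depth = V / A = 55.2 mm.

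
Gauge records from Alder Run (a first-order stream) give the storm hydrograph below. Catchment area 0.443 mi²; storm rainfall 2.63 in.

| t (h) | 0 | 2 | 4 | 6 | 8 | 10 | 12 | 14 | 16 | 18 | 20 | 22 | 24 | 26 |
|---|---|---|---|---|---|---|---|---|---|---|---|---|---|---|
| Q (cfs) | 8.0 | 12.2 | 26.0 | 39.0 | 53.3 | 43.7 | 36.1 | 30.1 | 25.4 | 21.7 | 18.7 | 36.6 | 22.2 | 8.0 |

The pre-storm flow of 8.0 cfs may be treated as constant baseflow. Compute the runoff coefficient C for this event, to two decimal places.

C ≈ 0.72

ΣQ_DR = 269.0 cfs; V = ΣQ_DR·Δt = 1.937 × 10^6 ft³.
Runoff depth d = V / A = 1.882 in.
C = d / P = 1.882 / 2.63 = 0.72.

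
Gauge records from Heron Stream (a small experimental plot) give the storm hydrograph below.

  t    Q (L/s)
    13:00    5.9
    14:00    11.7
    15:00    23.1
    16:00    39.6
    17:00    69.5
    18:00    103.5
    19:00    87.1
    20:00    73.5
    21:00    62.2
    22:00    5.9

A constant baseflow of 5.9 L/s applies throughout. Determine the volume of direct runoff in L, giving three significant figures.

Direct-runoff ordinates (Q − Q_b): 0.0, 5.8, 17.2, 33.7, 63.6, 97.6, 81.2, 67.6, 56.3, 0.0 L/s.
ΣQ_DR = 423.0 L/s.
With Δt = 1 h = 3600 s, V = ΣQ_DR · Δt = 423.0 × 3600 = 1.52 × 10^6 L.

V ≈ 1.52 × 10^6 L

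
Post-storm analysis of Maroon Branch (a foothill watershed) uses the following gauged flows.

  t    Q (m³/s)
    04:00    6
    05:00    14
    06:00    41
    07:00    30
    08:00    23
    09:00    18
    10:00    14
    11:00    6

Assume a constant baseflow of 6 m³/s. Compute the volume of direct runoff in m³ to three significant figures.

Direct-runoff ordinates (Q − Q_b): 0.0, 8.0, 35.0, 24.0, 17.0, 12.0, 8.0, 0.0 m³/s.
ΣQ_DR = 104.0 m³/s.
With Δt = 1 h = 3600 s, V = ΣQ_DR · Δt = 104.0 × 3600 = 3.74 × 10^5 m³.

V ≈ 3.74 × 10^5 m³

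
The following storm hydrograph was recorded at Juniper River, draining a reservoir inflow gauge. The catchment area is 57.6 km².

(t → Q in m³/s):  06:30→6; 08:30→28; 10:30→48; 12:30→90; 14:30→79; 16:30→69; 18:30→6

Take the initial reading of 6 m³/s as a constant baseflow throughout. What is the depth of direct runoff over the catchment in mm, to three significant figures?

Direct runoff: 0.0, 22.0, 42.0, 84.0, 73.0, 63.0, 0.0 m³/s; ΣQ_DR = 284.0 m³/s.
V = ΣQ_DR · Δt = 284.0 × 7200 s = 2.045 × 10^6 m³.
Over A = 57.6 km², depth = V / A = 35.5 mm.

d ≈ 35.5 mm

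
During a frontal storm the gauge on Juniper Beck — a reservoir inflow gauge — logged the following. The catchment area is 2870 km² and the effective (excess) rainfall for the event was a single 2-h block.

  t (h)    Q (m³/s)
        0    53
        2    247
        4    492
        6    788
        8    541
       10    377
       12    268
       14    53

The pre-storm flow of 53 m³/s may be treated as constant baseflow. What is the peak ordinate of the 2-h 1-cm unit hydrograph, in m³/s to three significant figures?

Direct runoff: 0.0, 194.0, 439.0, 735.0, 488.0, 324.0, 215.0, 0.0 m³/s; ΣQ_DR = 2395 m³/s, peak = 735.0 m³/s.
Runoff depth d = ΣQ_DR·Δt / A = 2395 × 7200 / (2870 km²) = 6.008 mm.
The 1-cm UH is the DRH scaled by (10 mm)/d, so U_p = 735.0 × 10/6.008 = 1220 m³/s.

U_p ≈ 1220 m³/s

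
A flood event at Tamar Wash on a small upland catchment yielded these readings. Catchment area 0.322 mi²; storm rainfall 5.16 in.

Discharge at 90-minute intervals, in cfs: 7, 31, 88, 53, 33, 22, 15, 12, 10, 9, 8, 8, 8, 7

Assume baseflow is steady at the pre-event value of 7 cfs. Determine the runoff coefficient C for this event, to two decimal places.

ΣQ_DR = 213.0 cfs; V = ΣQ_DR·Δt = 1.150 × 10^6 ft³.
Runoff depth d = V / A = 1.538 in.
C = d / P = 1.538 / 5.16 = 0.30.

C ≈ 0.30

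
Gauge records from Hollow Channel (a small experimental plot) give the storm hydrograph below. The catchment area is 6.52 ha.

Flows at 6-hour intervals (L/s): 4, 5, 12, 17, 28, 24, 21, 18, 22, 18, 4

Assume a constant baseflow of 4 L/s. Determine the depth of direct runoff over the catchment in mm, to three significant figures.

Direct runoff: 0.0, 1.0, 8.0, 13.0, 24.0, 20.0, 17.0, 14.0, 18.0, 14.0, 0.0 L/s; ΣQ_DR = 129.0 L/s.
V = ΣQ_DR · Δt = 129.0 × 21600 s = 2.786 × 10^6 L.
Over A = 6.52 ha, depth = V / A = 42.7 mm.

d ≈ 42.7 mm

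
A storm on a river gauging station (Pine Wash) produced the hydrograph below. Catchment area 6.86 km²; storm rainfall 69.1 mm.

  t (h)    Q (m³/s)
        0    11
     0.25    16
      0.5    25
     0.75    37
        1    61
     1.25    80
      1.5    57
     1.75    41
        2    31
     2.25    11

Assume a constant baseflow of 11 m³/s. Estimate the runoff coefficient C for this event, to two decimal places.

ΣQ_DR = 260.0 m³/s; V = ΣQ_DR·Δt = 2.340 × 10^5 m³.
Runoff depth d = V / A = 34.11 mm.
C = d / P = 34.11 / 69.1 = 0.49.

C ≈ 0.49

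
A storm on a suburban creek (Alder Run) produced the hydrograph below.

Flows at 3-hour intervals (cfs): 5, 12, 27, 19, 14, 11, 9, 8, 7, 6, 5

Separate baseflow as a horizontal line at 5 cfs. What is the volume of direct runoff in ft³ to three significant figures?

Direct-runoff ordinates (Q − Q_b): 0.0, 7.0, 22.0, 14.0, 9.0, 6.0, 4.0, 3.0, 2.0, 1.0, 0.0 cfs.
ΣQ_DR = 68.00 cfs.
With Δt = 3 h = 10800 s, V = ΣQ_DR · Δt = 68.00 × 10800 = 7.34 × 10^5 ft³.

V ≈ 7.34 × 10^5 ft³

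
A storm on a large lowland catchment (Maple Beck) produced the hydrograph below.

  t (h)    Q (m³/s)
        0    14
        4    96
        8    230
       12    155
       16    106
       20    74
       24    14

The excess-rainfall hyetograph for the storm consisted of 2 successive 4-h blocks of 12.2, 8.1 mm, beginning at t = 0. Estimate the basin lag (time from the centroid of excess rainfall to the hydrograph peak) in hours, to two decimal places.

t_L ≈ 4.40 h

Centroid of excess rainfall: t_c = Σ P_i·t̄_i / ΣP_i = 3.5961 h (block centres at 2, 6 h).
Hydrograph peak occurs at t = 8 h, so basin lag t_L = 8 − 3.5961 = 4.40 h.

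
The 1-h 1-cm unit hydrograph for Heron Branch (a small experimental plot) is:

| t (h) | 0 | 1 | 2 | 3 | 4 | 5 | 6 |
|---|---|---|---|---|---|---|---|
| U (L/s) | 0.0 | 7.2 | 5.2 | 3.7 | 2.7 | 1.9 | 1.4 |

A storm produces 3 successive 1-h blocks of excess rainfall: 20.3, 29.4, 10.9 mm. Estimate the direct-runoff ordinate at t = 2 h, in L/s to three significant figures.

Q ≈ 31.7 L/s

By discrete convolution, Q_j = Σ (P_i / 10 mm) · U_{j−i}.
At t = 2 h (j=2): Q = (20.3/10)·5.2 + (29.4/10)·7.2 + (10.9/10)·0.0 = 31.7 L/s.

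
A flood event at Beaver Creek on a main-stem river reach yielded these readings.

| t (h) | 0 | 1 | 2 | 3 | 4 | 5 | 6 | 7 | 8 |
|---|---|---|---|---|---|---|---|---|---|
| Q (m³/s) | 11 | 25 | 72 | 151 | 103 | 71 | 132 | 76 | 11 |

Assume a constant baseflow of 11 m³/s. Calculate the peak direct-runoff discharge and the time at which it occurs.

Subtracting baseflow gives direct-runoff ordinates: 0.0, 14.0, 61.0, 140.0, 92.0, 60.0, 121.0, 65.0, 0.0 m³/s.
The maximum is 140.0 m³/s, occurring at the reading for t = 3 h.

Q_p = 140.0 m³/s at t = 3 h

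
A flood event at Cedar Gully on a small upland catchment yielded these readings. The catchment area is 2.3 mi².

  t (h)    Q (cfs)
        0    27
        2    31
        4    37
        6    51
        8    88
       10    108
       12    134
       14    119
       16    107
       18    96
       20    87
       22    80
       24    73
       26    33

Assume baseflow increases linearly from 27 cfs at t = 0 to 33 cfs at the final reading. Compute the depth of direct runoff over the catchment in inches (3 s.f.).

d ≈ 0.877 in

Direct runoff: 0.00, 3.54, 9.08, 22.62, 59.15, 78.69, 104.23, 88.77, 76.31, 64.85, 55.38, 47.92, 40.46, 0.00 cfs; ΣQ_DR = 651.0 cfs.
V = ΣQ_DR · Δt = 651.0 × 7200 s = 4.687 × 10^6 ft³.
Over A = 2.3 mi², depth = V / A = 0.877 in.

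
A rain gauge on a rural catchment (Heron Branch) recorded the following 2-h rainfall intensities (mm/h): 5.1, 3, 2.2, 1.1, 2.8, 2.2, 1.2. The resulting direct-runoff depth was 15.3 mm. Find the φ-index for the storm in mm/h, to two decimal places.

φ ≈ 1.53 mm/h

Only the 5 blocks with intensity above φ contribute runoff: 5.1, 3, 2.2, 2.8, 2.2 mm/h.
Σ(I−φ)·Δt = d  ⇒  (5.1+3+2.2+2.8+2.2 − 5φ)·2 = 15.3
φ = (15.30 − 15.3/2) / 5 = 1.53 mm/h.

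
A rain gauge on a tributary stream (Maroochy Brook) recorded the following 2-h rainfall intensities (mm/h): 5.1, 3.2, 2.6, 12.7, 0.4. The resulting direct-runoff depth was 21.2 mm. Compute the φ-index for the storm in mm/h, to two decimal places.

Only the 2 blocks with intensity above φ contribute runoff: 5.1, 12.7 mm/h.
Σ(I−φ)·Δt = d  ⇒  (5.1+12.7 − 2φ)·2 = 21.2
φ = (17.80 − 21.2/2) / 2 = 3.60 mm/h.

φ ≈ 3.60 mm/h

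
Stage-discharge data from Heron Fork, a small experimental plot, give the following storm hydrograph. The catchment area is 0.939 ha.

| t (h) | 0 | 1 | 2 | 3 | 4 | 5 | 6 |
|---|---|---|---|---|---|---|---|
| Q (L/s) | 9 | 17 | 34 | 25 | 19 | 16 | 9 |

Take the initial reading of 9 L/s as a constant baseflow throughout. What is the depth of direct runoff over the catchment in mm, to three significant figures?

Direct runoff: 0.0, 8.0, 25.0, 16.0, 10.0, 7.0, 0.0 L/s; ΣQ_DR = 66.00 L/s.
V = ΣQ_DR · Δt = 66.00 × 3600 s = 2.376 × 10^5 L.
Over A = 0.939 ha, depth = V / A = 25.3 mm.

d ≈ 25.3 mm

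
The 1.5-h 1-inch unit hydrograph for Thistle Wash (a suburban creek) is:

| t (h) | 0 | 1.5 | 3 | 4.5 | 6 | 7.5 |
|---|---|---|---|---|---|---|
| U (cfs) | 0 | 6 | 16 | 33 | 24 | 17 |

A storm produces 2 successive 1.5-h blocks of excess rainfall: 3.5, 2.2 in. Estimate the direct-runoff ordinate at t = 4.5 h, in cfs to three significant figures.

By discrete convolution, Q_j = Σ (P_i / 1 in) · U_{j−i}.
At t = 4.5 h (j=3): Q = (3.5/1)·33 + (2.2/1)·16 = 151 cfs.

Q ≈ 151 cfs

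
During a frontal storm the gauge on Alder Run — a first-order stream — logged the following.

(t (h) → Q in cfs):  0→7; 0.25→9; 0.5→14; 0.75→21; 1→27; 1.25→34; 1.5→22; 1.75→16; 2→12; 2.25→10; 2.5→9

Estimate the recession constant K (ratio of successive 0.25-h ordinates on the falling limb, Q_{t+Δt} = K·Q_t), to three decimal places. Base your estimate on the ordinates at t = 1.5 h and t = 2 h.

Using the recession-limb readings at t = 1.5 h and t = 2 h: Q falls from 22 to 12 cfs over 2 intervals.
K = (Q₂/Q₁)^(1/2) = (12/22)^(1/2) = 0.739.

K ≈ 0.739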